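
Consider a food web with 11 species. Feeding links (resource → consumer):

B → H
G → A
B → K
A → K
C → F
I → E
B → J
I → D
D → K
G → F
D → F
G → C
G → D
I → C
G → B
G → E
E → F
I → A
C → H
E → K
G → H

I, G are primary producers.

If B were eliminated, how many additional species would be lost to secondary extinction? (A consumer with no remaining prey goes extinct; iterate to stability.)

1

Remove B.
Round 1: J (all prey gone) → extinct.
No further losses. Total secondary extinctions: 1.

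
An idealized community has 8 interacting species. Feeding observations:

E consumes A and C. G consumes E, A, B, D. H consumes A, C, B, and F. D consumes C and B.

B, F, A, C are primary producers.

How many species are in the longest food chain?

One longest chain: B → D → G.
It has 3 species and 2 links.

3 species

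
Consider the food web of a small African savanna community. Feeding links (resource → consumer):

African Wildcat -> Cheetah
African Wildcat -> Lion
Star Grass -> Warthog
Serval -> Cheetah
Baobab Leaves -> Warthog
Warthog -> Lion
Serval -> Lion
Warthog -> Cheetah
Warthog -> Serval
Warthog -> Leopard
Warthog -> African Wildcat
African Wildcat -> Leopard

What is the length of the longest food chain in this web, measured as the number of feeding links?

3 links

One longest chain: Star Grass → Warthog → African Wildcat → Leopard.
It has 4 species and 3 links.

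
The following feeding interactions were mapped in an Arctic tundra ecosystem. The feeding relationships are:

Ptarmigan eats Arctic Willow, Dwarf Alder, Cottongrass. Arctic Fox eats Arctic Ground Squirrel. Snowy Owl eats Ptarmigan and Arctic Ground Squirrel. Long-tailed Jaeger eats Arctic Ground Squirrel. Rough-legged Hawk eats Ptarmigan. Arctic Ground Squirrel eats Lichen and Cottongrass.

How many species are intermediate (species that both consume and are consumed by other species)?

Intermediate species (has both prey and predators): Ptarmigan, Arctic Ground Squirrel.
Count: 2.

2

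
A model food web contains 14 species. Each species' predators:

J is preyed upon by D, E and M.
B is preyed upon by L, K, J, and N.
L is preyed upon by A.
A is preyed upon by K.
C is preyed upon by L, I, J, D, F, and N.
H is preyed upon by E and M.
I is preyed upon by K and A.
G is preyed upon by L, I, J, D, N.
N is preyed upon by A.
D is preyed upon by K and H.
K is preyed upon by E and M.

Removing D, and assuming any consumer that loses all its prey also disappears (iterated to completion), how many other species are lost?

Remove D.
Round 1: H (all prey gone) → extinct.
No further losses. Total secondary extinctions: 1.

1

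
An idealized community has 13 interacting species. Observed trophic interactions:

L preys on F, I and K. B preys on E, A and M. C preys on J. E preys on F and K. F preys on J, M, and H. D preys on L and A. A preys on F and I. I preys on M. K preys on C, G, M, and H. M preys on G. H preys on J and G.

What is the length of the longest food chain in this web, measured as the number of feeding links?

One longest chain: G → M → I → A → D.
It has 5 species and 4 links.

4 links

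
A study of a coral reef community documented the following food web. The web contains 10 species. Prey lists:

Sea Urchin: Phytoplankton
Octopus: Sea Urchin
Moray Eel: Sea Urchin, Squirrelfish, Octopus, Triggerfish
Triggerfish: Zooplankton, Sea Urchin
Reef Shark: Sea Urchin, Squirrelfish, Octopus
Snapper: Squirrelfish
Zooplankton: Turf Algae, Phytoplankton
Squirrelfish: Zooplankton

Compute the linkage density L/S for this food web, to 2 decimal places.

L/S = 1.50

There are L = 15 links among S = 10 species.
L/S = 15/10 = 1.5000 ≈ 1.50.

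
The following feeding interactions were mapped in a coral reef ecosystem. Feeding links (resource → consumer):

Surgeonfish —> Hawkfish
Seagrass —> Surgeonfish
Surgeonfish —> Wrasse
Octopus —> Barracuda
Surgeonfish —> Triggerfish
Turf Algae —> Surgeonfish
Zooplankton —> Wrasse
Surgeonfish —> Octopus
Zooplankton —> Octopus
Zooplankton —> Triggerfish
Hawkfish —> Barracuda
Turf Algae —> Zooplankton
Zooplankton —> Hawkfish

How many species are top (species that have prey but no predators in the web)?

Top species (has prey, but nothing eats it): Wrasse, Triggerfish, Barracuda.
Count: 3.

3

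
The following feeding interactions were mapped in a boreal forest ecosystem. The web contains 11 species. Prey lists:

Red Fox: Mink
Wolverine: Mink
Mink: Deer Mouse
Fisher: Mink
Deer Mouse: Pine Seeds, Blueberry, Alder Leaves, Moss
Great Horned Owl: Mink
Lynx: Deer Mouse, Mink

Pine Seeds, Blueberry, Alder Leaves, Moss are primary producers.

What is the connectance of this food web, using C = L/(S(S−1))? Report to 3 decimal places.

C = 0.100

The web has S = 11 species and L = 11 feeding links.
C = L / (S(S−1)) = 11 / 110 = 0.1000 ≈ 0.100.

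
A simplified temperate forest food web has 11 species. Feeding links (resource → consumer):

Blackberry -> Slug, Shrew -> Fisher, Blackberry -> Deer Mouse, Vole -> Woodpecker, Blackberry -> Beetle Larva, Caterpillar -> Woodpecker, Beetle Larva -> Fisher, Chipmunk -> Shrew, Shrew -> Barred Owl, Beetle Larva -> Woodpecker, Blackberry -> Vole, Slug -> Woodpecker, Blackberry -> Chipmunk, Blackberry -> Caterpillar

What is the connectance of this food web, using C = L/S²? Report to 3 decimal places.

The web has S = 11 species and L = 14 feeding links.
C = L / S² = 14 / 121 = 0.1157 ≈ 0.116.

C = 0.116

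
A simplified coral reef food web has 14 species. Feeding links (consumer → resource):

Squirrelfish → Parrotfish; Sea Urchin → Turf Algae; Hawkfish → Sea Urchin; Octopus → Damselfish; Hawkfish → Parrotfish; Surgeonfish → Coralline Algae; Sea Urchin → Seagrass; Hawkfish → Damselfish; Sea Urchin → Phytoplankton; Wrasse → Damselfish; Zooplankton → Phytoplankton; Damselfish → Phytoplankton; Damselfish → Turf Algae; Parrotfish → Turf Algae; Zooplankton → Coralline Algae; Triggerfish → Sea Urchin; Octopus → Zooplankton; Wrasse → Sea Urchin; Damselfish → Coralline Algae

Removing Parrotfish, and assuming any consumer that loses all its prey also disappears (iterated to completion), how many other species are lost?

Remove Parrotfish.
Round 1: Squirrelfish (all prey gone) → extinct.
No further losses. Total secondary extinctions: 1.

1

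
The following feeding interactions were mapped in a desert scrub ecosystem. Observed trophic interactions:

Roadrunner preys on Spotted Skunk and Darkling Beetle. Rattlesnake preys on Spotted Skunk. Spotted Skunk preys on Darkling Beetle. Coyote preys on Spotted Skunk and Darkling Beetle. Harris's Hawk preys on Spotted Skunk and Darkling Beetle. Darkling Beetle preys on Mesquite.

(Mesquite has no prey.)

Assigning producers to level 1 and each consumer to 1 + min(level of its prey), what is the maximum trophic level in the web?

4

Producers (level 1): Mesquite.
Following each consumer down to its lowest-level prey: Mesquite → Darkling Beetle → Spotted Skunk → Rattlesnake (levels 1 through 4).
All prey of Rattlesnake (Spotted Skunk 3) are at level 3 or above, so Rattlesnake is at level 1 + 3 = 4.
Every consumer has at least one prey at level 3 or below, so none exceeds level 4.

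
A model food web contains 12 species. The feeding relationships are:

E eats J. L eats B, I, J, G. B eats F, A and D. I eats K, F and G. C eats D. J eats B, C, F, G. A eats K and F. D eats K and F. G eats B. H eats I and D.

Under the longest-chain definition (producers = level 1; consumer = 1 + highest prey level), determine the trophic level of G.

Trophic level 4

K is a producer → level 1.
A eats K (level 1); other prey at levels: F 1 → level 2.
B eats A (level 2); other prey at levels: F 1, D 2 → level 3.
G eats B → level 4.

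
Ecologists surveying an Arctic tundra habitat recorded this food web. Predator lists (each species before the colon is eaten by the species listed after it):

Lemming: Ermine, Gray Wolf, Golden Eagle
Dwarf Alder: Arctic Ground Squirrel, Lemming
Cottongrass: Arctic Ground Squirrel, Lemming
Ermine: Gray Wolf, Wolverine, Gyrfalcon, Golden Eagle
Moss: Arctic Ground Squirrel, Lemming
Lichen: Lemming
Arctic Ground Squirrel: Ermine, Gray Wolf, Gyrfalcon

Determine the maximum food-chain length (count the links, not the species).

One longest chain: Cottongrass → Arctic Ground Squirrel → Ermine → Gray Wolf.
It has 4 species and 3 links.

3 links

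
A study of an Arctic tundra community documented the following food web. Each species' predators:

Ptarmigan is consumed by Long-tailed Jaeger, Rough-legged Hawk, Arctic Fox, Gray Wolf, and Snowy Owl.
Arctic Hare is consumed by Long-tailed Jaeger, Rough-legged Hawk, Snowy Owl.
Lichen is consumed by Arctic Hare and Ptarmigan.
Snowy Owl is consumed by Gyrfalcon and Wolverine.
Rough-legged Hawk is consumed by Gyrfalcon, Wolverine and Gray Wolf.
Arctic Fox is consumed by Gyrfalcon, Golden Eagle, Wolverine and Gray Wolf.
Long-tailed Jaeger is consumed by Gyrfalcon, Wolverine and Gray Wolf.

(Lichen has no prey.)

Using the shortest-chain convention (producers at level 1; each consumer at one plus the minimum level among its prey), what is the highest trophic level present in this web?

Producers (level 1): Lichen.
Following each consumer down to its lowest-level prey: Lichen → Ptarmigan → Arctic Fox → Golden Eagle (levels 1 through 4).
All prey of Golden Eagle (Arctic Fox 3) are at level 3 or above, so Golden Eagle is at level 1 + 3 = 4.
Every consumer has at least one prey at level 3 or below, so none exceeds level 4.

4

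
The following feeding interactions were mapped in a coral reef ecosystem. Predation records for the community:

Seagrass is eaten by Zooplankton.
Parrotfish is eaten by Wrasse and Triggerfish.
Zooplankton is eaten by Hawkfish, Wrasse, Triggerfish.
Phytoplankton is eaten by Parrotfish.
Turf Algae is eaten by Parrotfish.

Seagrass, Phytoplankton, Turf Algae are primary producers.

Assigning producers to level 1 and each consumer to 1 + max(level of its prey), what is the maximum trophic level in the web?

Producers (level 1): Seagrass, Phytoplankton, Turf Algae.
Phytoplankton → Parrotfish → Wrasse gives Wrasse level 3.
No species has a prey at level 3, so no species reaches level 4.

3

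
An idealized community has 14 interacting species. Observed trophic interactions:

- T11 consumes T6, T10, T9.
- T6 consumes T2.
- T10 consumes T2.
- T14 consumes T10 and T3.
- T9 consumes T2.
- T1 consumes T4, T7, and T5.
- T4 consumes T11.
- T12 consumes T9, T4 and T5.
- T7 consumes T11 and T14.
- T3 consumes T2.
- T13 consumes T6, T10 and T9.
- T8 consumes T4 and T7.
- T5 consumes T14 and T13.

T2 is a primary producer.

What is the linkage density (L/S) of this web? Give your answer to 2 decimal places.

L/S = 1.79

There are L = 25 links among S = 14 species.
L/S = 25/14 = 1.7857 ≈ 1.79.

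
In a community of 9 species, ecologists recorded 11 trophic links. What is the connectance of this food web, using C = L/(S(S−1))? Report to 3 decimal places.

C = 0.153

The web has S = 9 species and L = 11 feeding links.
C = L / (S(S−1)) = 11 / 72 = 0.1528 ≈ 0.153.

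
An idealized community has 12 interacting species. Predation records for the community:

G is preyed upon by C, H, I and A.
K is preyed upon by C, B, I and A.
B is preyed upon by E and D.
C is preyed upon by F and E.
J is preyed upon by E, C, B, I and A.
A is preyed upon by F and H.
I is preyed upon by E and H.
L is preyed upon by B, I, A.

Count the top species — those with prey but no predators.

Top species (has prey, but nothing eats it): H, D, F, E.
Count: 4.

4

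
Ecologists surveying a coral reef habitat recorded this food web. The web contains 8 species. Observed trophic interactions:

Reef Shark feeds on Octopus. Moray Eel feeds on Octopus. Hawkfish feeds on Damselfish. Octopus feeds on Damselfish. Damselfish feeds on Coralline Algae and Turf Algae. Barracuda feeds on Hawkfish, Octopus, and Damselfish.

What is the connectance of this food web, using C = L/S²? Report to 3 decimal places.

C = 0.141

The web has S = 8 species and L = 9 feeding links.
C = L / S² = 9 / 64 = 0.1406 ≈ 0.141.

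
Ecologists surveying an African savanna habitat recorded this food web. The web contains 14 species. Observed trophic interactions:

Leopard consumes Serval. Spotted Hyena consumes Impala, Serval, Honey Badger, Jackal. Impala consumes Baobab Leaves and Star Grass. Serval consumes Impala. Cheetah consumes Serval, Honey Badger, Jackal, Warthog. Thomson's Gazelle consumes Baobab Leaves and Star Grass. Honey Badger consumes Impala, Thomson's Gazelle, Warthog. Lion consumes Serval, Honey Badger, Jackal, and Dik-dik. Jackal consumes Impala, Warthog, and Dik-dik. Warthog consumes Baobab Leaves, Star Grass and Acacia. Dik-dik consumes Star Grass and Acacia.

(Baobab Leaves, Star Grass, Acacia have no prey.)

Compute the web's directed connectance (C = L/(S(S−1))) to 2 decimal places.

C = 0.16

The web has S = 14 species and L = 29 feeding links.
C = L / (S(S−1)) = 29 / 182 = 0.1593 ≈ 0.16.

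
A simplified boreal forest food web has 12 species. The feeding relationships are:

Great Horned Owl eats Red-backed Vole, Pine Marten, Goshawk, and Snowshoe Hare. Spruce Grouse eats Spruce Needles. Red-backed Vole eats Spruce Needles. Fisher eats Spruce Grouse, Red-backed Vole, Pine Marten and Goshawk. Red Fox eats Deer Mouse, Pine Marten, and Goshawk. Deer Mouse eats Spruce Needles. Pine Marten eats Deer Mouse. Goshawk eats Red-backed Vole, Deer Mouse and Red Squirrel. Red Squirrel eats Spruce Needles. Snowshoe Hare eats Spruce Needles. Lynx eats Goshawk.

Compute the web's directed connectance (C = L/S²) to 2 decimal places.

The web has S = 12 species and L = 21 feeding links.
C = L / S² = 21 / 144 = 0.1458 ≈ 0.15.

C = 0.15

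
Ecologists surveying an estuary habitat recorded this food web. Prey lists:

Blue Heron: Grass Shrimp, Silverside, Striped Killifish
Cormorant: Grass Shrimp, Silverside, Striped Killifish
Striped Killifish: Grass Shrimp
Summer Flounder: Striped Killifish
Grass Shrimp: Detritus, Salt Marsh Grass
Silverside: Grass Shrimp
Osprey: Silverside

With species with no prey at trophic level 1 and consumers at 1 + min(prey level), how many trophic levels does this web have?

Basal resources (level 1): Detritus, Salt Marsh Grass.
Following each consumer down to its lowest-level prey: Detritus → Grass Shrimp → Silverside → Osprey (levels 1 through 4).
All prey of Osprey (Silverside 3) are at level 3 or above, so Osprey is at level 1 + 3 = 4.
Every consumer has at least one prey at level 3 or below, so none exceeds level 4.

4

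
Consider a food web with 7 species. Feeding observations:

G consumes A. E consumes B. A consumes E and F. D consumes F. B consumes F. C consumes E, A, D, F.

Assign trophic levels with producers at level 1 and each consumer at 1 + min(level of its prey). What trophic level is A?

F is a producer → level 1.
A eats F → level 2.

Trophic level 2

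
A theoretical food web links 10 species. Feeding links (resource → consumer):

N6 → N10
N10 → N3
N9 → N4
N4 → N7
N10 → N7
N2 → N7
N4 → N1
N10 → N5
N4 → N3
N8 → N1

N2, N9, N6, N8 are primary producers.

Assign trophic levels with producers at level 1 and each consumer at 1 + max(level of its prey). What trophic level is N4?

Trophic level 2

N9 is a producer → level 1.
N4 eats N9 → level 2.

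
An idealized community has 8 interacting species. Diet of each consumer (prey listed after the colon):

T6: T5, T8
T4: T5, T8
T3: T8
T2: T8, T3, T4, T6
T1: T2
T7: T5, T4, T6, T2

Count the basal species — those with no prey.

Basal species (no prey listed): T5, T8.
Count: 2.

2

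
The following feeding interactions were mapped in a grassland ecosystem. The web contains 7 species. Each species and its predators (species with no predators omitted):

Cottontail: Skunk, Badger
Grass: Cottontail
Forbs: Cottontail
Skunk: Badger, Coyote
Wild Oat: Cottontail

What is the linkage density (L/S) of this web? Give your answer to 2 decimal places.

L/S = 1.00

There are L = 7 links among S = 7 species.
L/S = 7/7 = 1.0000 ≈ 1.00.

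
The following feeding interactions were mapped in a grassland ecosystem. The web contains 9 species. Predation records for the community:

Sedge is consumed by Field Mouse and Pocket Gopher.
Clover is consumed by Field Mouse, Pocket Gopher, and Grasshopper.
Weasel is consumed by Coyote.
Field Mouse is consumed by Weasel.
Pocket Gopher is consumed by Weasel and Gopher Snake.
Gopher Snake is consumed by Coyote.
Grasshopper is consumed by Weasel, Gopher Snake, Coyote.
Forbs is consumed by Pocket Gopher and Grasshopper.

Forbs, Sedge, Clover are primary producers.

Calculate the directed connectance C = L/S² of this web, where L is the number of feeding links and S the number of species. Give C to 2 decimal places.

C = 0.19

The web has S = 9 species and L = 15 feeding links.
C = L / S² = 15 / 81 = 0.1852 ≈ 0.19.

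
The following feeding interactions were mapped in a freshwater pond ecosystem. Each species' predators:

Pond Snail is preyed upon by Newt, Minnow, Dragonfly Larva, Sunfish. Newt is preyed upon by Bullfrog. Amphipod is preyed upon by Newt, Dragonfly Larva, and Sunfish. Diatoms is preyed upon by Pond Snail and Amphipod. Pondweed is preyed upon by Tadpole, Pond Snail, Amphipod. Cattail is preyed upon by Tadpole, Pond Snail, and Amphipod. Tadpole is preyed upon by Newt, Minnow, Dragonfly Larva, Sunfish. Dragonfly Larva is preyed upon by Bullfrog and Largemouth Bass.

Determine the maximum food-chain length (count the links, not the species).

3 links

One longest chain: Cattail → Pond Snail → Dragonfly Larva → Bullfrog.
It has 4 species and 3 links.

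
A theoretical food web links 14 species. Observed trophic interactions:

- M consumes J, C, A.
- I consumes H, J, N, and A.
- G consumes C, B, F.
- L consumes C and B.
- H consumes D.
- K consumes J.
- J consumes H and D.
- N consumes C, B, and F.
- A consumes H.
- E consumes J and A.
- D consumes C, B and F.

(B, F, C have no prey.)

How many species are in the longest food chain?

5 species

One longest chain: B → D → H → A → E.
It has 5 species and 4 links.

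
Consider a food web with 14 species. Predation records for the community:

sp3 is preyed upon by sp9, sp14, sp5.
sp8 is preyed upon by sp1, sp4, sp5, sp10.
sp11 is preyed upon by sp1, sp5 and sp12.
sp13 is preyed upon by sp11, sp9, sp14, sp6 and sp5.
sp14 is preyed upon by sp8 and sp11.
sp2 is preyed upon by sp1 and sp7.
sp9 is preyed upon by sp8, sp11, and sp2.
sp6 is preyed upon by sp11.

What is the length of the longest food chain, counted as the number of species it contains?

4 species

One longest chain: sp13 → sp14 → sp11 → sp12.
It has 4 species and 3 links.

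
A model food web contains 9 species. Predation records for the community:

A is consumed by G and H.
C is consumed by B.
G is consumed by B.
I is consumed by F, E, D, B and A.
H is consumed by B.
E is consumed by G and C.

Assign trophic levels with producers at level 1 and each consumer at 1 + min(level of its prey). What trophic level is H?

I is a producer → level 1.
A eats I → level 2.
H eats A → level 3.
No prey of H is below level 2, so 3 is the minimum.

Trophic level 3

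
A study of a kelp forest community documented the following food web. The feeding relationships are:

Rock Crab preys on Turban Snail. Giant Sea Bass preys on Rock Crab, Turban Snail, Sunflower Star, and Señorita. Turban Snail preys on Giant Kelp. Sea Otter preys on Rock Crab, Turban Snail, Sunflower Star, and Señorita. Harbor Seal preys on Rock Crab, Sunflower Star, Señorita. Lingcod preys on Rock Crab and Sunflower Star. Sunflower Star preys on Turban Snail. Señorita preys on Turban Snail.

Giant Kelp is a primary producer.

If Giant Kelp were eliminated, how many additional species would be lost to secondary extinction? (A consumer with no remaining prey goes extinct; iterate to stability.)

Remove Giant Kelp.
Round 1: Turban Snail (all prey gone) → extinct.
Round 2: Señorita (all prey gone), Rock Crab (all prey gone), Sunflower Star (all prey gone) → extinct.
Round 3: Harbor Seal (all prey gone), Sea Otter (all prey gone), Lingcod (all prey gone), Giant Sea Bass (all prey gone) → extinct.
No further losses. Total secondary extinctions: 8.

8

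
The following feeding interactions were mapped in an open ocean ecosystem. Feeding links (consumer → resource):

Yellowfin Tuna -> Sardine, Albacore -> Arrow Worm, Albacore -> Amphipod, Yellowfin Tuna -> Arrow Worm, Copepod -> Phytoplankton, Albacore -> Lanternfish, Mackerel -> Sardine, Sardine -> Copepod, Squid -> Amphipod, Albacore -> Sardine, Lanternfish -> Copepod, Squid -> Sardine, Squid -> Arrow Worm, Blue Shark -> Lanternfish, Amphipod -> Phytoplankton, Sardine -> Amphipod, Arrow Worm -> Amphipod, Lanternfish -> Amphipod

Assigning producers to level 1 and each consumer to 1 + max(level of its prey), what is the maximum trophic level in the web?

Producers (level 1): Phytoplankton.
Phytoplankton → Amphipod → Sardine → Yellowfin Tuna gives Yellowfin Tuna level 4.
No species has a prey at level 4, so no species reaches level 5.

4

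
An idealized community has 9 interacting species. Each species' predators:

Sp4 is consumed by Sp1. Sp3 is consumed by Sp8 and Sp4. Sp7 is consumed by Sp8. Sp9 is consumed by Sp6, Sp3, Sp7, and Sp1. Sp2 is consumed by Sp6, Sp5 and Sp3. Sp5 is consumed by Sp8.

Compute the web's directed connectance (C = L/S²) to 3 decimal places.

The web has S = 9 species and L = 12 feeding links.
C = L / S² = 12 / 81 = 0.1481 ≈ 0.148.

C = 0.148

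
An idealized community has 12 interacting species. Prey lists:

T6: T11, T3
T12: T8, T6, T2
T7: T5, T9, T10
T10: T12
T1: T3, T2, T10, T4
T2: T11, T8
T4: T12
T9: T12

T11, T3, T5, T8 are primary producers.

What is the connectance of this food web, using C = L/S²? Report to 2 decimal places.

C = 0.12

The web has S = 12 species and L = 17 feeding links.
C = L / S² = 17 / 144 = 0.1181 ≈ 0.12.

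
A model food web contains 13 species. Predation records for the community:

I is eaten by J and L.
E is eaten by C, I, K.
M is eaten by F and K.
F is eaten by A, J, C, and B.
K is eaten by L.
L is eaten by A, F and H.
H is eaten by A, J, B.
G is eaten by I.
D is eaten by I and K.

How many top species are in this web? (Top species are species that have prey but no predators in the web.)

4

Top species (has prey, but nothing eats it): B, J, A, C.
Count: 4.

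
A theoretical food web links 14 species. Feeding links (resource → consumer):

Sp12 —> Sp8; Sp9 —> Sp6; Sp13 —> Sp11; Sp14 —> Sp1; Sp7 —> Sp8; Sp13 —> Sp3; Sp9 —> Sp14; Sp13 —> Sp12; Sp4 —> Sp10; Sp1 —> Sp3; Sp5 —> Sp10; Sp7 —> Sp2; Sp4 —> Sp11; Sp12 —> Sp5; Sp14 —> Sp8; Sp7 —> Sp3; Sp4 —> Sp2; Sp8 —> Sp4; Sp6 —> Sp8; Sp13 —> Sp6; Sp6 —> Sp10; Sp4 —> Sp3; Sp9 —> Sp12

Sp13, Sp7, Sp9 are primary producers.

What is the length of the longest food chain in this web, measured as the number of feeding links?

4 links

One longest chain: Sp9 → Sp14 → Sp8 → Sp4 → Sp2.
It has 5 species and 4 links.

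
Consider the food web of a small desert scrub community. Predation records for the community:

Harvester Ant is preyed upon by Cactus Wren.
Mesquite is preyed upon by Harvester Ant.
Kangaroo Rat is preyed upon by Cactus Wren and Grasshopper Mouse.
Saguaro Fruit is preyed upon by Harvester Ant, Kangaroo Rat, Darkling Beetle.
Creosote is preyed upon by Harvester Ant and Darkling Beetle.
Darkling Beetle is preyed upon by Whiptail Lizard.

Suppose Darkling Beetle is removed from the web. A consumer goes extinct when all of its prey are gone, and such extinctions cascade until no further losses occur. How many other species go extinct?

Remove Darkling Beetle.
Round 1: Whiptail Lizard (all prey gone) → extinct.
No further losses. Total secondary extinctions: 1.

1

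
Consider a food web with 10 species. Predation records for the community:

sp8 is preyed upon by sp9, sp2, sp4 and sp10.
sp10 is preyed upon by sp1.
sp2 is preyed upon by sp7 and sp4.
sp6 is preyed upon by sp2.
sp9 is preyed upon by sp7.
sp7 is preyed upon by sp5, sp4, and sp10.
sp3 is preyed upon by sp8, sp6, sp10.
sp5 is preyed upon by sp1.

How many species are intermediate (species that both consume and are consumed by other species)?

7

Intermediate species (has both prey and predators): sp6, sp8, sp9, sp2, sp7, sp10, sp5.
Count: 7.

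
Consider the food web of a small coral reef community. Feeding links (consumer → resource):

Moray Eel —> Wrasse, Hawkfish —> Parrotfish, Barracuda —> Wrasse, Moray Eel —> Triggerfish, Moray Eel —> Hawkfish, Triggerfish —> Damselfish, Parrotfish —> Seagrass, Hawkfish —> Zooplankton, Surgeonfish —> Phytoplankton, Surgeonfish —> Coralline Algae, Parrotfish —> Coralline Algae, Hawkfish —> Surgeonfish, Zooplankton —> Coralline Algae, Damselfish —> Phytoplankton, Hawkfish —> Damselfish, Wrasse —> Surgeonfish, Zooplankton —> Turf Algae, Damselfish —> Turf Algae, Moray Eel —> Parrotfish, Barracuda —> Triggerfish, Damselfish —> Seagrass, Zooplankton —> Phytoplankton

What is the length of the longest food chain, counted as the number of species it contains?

One longest chain: Phytoplankton → Damselfish → Triggerfish → Barracuda.
It has 4 species and 3 links.

4 species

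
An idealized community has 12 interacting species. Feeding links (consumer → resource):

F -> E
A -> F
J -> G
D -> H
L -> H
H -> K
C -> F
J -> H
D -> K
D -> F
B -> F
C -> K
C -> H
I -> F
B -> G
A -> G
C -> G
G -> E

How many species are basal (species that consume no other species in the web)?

2

Basal species (no prey listed): K, E.
Count: 2.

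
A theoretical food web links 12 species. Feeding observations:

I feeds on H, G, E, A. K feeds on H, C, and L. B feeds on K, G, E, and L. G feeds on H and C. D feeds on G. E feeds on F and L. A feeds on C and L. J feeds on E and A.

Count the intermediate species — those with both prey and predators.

4

Intermediate species (has both prey and predators): K, G, E, A.
Count: 4.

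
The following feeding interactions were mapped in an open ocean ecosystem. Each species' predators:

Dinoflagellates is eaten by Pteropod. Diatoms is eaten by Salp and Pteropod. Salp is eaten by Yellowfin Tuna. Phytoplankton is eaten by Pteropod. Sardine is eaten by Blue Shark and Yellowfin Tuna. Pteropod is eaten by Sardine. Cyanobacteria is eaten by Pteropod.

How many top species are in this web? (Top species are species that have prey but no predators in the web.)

2

Top species (has prey, but nothing eats it): Blue Shark, Yellowfin Tuna.
Count: 2.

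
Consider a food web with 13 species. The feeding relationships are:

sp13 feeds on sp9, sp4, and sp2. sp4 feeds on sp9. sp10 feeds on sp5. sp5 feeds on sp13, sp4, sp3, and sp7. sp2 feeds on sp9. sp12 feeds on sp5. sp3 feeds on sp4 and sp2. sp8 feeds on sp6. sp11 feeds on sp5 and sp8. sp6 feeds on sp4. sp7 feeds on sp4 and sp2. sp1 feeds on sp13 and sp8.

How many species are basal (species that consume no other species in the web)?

Basal species (no prey listed): sp9.
Count: 1.

1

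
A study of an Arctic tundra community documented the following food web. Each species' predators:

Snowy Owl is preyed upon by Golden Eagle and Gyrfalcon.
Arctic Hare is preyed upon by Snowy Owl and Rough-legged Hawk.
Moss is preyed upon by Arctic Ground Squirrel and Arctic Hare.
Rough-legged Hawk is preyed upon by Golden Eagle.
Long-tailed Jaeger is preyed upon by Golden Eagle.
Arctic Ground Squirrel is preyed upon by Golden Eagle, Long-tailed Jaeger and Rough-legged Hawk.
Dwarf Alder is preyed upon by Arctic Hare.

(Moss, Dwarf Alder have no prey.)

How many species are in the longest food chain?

4 species

One longest chain: Moss → Arctic Ground Squirrel → Long-tailed Jaeger → Golden Eagle.
It has 4 species and 3 links.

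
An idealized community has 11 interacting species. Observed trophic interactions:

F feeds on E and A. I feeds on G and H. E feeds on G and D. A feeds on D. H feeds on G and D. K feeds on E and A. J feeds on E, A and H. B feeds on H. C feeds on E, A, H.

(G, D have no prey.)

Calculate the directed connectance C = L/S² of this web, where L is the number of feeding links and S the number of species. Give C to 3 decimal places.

The web has S = 11 species and L = 18 feeding links.
C = L / S² = 18 / 121 = 0.1488 ≈ 0.149.

C = 0.149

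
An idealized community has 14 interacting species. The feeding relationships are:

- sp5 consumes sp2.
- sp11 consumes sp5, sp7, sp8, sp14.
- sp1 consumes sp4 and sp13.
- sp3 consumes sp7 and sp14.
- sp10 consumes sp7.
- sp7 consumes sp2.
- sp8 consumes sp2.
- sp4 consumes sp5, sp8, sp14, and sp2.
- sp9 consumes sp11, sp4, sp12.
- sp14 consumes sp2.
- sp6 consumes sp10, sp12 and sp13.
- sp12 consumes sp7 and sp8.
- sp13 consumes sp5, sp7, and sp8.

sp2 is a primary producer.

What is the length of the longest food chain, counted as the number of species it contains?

One longest chain: sp2 → sp14 → sp11 → sp9.
It has 4 species and 3 links.

4 species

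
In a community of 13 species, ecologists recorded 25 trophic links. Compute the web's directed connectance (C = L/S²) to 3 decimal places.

C = 0.148

The web has S = 13 species and L = 25 feeding links.
C = L / S² = 25 / 169 = 0.1479 ≈ 0.148.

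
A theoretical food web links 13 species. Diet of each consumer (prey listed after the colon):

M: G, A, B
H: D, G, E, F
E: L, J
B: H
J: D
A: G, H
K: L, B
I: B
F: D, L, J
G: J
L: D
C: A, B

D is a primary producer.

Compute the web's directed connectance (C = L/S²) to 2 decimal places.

C = 0.14

The web has S = 13 species and L = 23 feeding links.
C = L / S² = 23 / 169 = 0.1361 ≈ 0.14.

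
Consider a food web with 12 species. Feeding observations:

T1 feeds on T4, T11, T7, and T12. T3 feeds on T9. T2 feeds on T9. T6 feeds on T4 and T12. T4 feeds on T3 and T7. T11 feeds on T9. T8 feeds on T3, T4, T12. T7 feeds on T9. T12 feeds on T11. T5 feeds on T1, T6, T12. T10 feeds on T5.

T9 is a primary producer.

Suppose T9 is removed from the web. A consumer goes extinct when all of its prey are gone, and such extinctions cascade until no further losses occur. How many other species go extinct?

Remove T9.
Round 1: T7 (all prey gone), T11 (all prey gone), T2 (all prey gone), T3 (all prey gone) → extinct.
Round 2: T4 (all prey gone), T12 (all prey gone) → extinct.
Round 3: T6 (all prey gone), T1 (all prey gone), T8 (all prey gone) → extinct.
Round 4: T5 (all prey gone) → extinct.
Round 5: T10 (all prey gone) → extinct.
No further losses. Total secondary extinctions: 11.

11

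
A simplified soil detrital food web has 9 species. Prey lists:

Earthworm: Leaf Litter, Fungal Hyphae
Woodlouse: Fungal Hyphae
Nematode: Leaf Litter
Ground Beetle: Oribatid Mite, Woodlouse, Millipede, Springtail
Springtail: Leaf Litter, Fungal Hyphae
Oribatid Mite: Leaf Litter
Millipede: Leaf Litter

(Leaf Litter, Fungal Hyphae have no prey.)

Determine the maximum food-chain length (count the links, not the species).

2 links

One longest chain: Leaf Litter → Oribatid Mite → Ground Beetle.
It has 3 species and 2 links.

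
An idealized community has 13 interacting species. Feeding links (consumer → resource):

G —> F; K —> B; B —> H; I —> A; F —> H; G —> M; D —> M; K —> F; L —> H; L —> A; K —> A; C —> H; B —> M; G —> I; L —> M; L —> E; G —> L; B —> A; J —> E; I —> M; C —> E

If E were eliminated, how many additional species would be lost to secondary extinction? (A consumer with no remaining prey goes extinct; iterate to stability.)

Remove E.
Round 1: J (all prey gone) → extinct.
No further losses. Total secondary extinctions: 1.

1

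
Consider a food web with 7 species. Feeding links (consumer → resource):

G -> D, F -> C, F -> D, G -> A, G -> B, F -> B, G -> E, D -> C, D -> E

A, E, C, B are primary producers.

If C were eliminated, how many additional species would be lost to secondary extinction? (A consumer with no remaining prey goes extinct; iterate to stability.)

0

Remove C.
Every predator of it retains at least one other prey: D still has E; F still has B, D.
No consumer loses all prey, so no secondary extinctions occur.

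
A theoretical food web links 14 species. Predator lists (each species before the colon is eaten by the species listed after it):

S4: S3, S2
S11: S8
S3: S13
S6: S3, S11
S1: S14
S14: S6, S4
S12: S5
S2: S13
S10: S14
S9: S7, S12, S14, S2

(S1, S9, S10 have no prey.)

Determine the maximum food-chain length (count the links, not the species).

One longest chain: S1 → S14 → S6 → S11 → S8.
It has 5 species and 4 links.

4 links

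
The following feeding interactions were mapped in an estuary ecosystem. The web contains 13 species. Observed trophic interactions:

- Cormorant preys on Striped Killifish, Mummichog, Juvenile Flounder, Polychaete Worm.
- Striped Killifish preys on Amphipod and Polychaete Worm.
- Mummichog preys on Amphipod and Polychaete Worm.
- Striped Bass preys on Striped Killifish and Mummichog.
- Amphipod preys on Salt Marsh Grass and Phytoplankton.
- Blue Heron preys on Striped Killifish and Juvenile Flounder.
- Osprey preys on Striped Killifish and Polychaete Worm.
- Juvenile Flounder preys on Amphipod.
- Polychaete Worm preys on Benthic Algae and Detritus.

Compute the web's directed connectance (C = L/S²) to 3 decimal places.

The web has S = 13 species and L = 19 feeding links.
C = L / S² = 19 / 169 = 0.1124 ≈ 0.112.

C = 0.112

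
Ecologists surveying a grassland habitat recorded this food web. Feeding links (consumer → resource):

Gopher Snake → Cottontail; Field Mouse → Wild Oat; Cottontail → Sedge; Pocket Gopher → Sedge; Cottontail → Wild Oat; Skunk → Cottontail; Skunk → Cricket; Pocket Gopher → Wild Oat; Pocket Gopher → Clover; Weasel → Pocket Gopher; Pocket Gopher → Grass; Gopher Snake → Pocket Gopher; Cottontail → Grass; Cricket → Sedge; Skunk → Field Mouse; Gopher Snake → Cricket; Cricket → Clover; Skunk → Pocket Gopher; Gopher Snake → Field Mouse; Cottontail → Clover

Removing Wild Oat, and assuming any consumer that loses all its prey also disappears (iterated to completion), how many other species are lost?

1

Remove Wild Oat.
Round 1: Field Mouse (all prey gone) → extinct.
No further losses. Total secondary extinctions: 1.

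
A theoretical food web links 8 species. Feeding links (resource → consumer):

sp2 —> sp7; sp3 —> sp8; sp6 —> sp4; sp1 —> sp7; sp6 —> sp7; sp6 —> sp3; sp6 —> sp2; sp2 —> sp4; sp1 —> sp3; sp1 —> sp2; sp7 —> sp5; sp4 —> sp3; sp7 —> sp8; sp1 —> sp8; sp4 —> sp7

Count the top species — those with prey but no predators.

2

Top species (has prey, but nothing eats it): sp8, sp5.
Count: 2.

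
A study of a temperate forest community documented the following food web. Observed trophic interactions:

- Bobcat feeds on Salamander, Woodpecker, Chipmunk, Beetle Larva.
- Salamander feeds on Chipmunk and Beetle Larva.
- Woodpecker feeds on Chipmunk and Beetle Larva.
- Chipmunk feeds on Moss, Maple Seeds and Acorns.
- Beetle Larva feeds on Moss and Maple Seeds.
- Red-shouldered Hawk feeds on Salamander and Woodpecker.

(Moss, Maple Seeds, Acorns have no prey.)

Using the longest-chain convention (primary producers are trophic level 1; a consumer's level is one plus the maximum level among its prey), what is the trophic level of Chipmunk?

Trophic level 2

Moss is a producer → level 1.
Chipmunk eats Moss (level 1); other prey at levels: Maple Seeds 1, Acorns 1 → level 2.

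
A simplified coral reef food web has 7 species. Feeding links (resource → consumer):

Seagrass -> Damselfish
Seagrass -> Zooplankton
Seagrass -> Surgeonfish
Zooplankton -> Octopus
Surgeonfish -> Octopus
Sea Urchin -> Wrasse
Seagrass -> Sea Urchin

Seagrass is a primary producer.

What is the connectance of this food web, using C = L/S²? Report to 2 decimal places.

C = 0.14

The web has S = 7 species and L = 7 feeding links.
C = L / S² = 7 / 49 = 0.1429 ≈ 0.14.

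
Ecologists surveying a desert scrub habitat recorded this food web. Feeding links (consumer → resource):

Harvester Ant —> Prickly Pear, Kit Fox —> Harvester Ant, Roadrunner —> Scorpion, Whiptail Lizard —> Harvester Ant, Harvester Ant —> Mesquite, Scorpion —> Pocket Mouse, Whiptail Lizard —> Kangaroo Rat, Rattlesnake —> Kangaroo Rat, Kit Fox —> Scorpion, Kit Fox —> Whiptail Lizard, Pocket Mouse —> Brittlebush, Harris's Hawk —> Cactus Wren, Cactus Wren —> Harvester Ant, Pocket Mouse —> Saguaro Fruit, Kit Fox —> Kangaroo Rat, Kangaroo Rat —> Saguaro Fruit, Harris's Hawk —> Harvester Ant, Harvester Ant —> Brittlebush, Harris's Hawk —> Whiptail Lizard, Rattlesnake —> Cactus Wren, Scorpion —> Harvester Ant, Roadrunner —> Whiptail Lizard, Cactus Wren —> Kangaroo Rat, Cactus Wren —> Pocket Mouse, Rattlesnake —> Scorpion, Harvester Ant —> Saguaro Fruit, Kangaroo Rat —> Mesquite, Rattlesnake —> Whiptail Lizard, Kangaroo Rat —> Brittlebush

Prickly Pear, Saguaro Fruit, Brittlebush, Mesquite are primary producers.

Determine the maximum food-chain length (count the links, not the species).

3 links

One longest chain: Saguaro Fruit → Kangaroo Rat → Whiptail Lizard → Kit Fox.
It has 4 species and 3 links.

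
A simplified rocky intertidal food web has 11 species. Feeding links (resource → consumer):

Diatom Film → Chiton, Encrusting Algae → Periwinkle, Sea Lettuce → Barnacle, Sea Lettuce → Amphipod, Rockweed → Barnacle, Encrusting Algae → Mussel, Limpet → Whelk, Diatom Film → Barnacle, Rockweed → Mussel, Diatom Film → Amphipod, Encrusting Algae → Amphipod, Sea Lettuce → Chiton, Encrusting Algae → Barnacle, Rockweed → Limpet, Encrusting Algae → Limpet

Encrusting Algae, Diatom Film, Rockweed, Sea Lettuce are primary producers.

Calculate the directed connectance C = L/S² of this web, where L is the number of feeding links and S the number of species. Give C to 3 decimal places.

C = 0.124

The web has S = 11 species and L = 15 feeding links.
C = L / S² = 15 / 121 = 0.1240 ≈ 0.124.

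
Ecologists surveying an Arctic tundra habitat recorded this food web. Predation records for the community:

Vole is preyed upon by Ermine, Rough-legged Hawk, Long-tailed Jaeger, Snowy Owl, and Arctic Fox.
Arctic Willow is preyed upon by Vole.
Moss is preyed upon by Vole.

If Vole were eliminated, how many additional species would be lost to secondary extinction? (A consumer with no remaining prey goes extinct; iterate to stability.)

Remove Vole.
Round 1: Ermine (all prey gone), Arctic Fox (all prey gone), Rough-legged Hawk (all prey gone), Long-tailed Jaeger (all prey gone), Snowy Owl (all prey gone) → extinct.
No further losses. Total secondary extinctions: 5.

5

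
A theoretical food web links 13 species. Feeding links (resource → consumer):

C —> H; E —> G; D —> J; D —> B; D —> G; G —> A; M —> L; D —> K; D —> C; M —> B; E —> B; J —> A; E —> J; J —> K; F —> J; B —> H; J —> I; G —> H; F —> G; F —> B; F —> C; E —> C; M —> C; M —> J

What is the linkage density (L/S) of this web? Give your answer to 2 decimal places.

There are L = 24 links among S = 13 species.
L/S = 24/13 = 1.8462 ≈ 1.85.

L/S = 1.85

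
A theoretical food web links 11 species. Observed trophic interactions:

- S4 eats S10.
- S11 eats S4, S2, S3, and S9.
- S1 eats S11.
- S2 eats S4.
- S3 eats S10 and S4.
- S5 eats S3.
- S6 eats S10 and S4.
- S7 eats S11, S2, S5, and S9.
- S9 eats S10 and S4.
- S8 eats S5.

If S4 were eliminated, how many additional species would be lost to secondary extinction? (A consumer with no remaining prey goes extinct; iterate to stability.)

Remove S4.
Round 1: S2 (all prey gone) → extinct.
No further losses. Total secondary extinctions: 1.

1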